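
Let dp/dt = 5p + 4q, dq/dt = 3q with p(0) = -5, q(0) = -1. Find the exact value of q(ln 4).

-64

A = [[5,4],[0,3]]; eigenvalues λ = 3, 5.
Eigenvectors: (-2,1) for λ=3, (1,0) for λ=5.
From the initial condition, c_1 = -1, c_2 = -7.
q(ln 4) = (-1)(4^3)(1) + (-7)(4^5)(0) = -64.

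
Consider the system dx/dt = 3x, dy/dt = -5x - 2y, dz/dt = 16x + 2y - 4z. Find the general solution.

Coefficient matrix A = [[3, 0, 0], [-5, -2, 0], [16, 2, -4]].
det(A - λI) = 0 gives eigenvalues λ = 3, -2, -4.
For λ=3: eigenvector (1,-1,2).
For λ=-2: eigenvector (0,1,1).
For λ=-4: eigenvector (0,0,1).
General solution: C_1e^(3t)(1,-1,2) + C_2e^(-2t)(0,1,1) + C_3e^(-4t)(0,0,1).

x(t) = C_1e^(3t), y(t) = -C_1e^(3t) + C_2e^(-2t), z(t) = 2C_1e^(3t) + C_2e^(-2t) + C_3e^(-4t)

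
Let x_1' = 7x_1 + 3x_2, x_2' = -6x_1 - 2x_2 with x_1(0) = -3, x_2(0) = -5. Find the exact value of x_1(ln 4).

-2784

A = [[7,3],[-6,-2]]; eigenvalues λ = 4, 1.
Eigenvectors: (1,-1) for λ=4, (-1,2) for λ=1.
From the initial condition, c_1 = -11, c_2 = -8.
x_1(ln 4) = (-11)(4^4)(1) + (-8)(4^1)(-1) = -2784.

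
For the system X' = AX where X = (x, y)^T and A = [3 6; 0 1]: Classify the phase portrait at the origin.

unstable node

A = [[3,6],[0,1]]; det(A-λI) = λ^2 - 4λ + 3.
λ = 1, 3: both positive.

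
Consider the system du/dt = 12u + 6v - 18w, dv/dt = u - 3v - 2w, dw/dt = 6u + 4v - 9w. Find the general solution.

u(t) = -6C_1e^(-t) + 3C_2e^(-2t) + 2C_3e^(3t), v(t) = C_1e^(-t) - C_2e^(-2t), w(t) = -4C_1e^(-t) + 2C_2e^(-2t) + C_3e^(3t)

Coefficient matrix A = [[12, 6, -18], [1, -3, -2], [6, 4, -9]].
det(A - λI) = 0 gives eigenvalues λ = -1, -2, 3.
For λ=-1: eigenvector (-6,1,-4).
For λ=-2: eigenvector (3,-1,2).
For λ=3: eigenvector (2,0,1).
General solution: C_1e^(-t)(-6,1,-4) + C_2e^(-2t)(3,-1,2) + C_3e^(3t)(2,0,1).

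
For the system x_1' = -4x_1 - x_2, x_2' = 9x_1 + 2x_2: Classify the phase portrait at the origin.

stable improper node

A = [[-4,-1],[9,2]]; det(A-λI) = λ^2 + 2λ + 1.
repeated λ = -1 with a single eigenvector.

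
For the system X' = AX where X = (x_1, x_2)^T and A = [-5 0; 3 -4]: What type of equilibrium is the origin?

stable node

A = [[-5,0],[3,-4]]; det(A-λI) = λ^2 + 9λ + 20.
λ = -4, -5: both negative.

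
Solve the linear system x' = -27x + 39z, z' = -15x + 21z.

Coefficient matrix A = [[-27, 39], [-15, 21]].
Characteristic polynomial det(A - λI) = λ^2 + 6λ + 18 = 0.
Eigenvalues λ = -3 ± 3i (complex conjugate pair).
For λ=-3+3i: an eigenvector is (3,2) - i(2,1) = (3 - 2i, 2 - i).
A real fundamental pair from Re and Im of e^((-3+3i)t)v: X_1 = e^(-3t)(cos(3t)·(3,2) + sin(3t)·(2,1)), X_2 = e^(-3t)(sin(3t)·(3,2) - cos(3t)·(2,1)).
General solution: c_1X_1 + c_2X_2.

x(t) = 2c_1e^(-3t)sin(3t) + 3c_1e^(-3t)cos(3t) + 3c_2e^(-3t)sin(3t) - 2c_2e^(-3t)cos(3t), z(t) = c_1e^(-3t)sin(3t) + 2c_1e^(-3t)cos(3t) + 2c_2e^(-3t)sin(3t) - c_2e^(-3t)cos(3t)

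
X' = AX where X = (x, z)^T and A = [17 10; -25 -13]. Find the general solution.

Coefficient matrix A = [[17, 10], [-25, -13]].
Characteristic polynomial det(A - λI) = λ^2 - 4λ + 29 = 0.
Eigenvalues λ = 2 ± 5i (complex conjugate pair).
For λ=2+5i: an eigenvector is (1,-2) - i(-1,1) = (1 + i, -2 - i).
A real fundamental pair from Re and Im of e^((2+5i)t)v: X_1 = e^(2t)(cos(5t)·(1,-2) + sin(5t)·(-1,1)), X_2 = e^(2t)(sin(5t)·(1,-2) - cos(5t)·(-1,1)).
General solution: K_1X_1 + K_2X_2.

x(t) = -K_1e^(2t)sin(5t) + K_1e^(2t)cos(5t) + K_2e^(2t)sin(5t) + K_2e^(2t)cos(5t), z(t) = K_1e^(2t)sin(5t) - 2K_1e^(2t)cos(5t) - 2K_2e^(2t)sin(5t) - K_2e^(2t)cos(5t)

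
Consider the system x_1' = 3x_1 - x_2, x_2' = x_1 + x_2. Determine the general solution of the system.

x_1(t) = c_1e^(2t) + c_2te^(2t) + 3c_2e^(2t), x_2(t) = c_1e^(2t) + c_2te^(2t) + 2c_2e^(2t)

Coefficient matrix A = [[3, -1], [1, 1]].
Characteristic polynomial det(A - λI) = λ^2 - 4λ + 4 = 0.
Single eigenvalue λ = 2 with algebraic multiplicity 2.
Eigenvector v = (1,1); generalized eigenvector w with (A-λI)w=v is (3,2).
General solution: e^(2t)[c_1·v + c_2·(t·v + w)].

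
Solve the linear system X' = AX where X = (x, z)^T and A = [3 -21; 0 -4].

Coefficient matrix A = [[3, -21], [0, -4]].
Characteristic polynomial det(A - λI) = λ^2 + λ - 12 = 0.
Eigenvalues λ = 3, -4.
For λ=3: (A-λI) row 1 is [0, -21], so an eigenvector is (1, 0).
For λ=-4: (A-λI) row 1 is [7, -21], so an eigenvector is (3, 1).
General solution: C_1e^(3t)(1,0) + C_2e^(-4t)(3,1).

x(t) = C_1e^(3t) + 3C_2e^(-4t), z(t) = C_2e^(-4t)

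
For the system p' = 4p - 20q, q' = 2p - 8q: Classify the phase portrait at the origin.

stable spiral

A = [[4,-20],[2,-8]]; det(A-λI) = λ^2 + 4λ + 8.
λ = -2 ± 2i: negative real part.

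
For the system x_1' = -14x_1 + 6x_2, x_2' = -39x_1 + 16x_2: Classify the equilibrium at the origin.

A = [[-14,6],[-39,16]]; det(A-λI) = λ^2 - 2λ + 10.
λ = 1 ± 3i: positive real part.

unstable spiral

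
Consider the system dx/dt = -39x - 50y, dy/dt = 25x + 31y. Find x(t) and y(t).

Coefficient matrix A = [[-39, -50], [25, 31]].
Characteristic polynomial det(A - λI) = λ^2 + 8λ + 41 = 0.
Eigenvalues λ = -4 ± 5i (complex conjugate pair).
For λ=-4+5i: an eigenvector is (1,-1) - i(3,-2) = (1 - 3i, -1 + 2i).
A real fundamental pair from Re and Im of e^((-4+5i)t)v: X_1 = e^(-4t)(cos(5t)·(1,-1) + sin(5t)·(3,-2)), X_2 = e^(-4t)(sin(5t)·(1,-1) - cos(5t)·(3,-2)).
General solution: C_1X_1 + C_2X_2.

x(t) = 3C_1e^(-4t)sin(5t) + C_1e^(-4t)cos(5t) + C_2e^(-4t)sin(5t) - 3C_2e^(-4t)cos(5t), y(t) = -2C_1e^(-4t)sin(5t) - C_1e^(-4t)cos(5t) - C_2e^(-4t)sin(5t) + 2C_2e^(-4t)cos(5t)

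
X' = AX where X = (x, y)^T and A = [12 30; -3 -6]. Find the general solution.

Coefficient matrix A = [[12, 30], [-3, -6]].
Characteristic polynomial det(A - λI) = λ^2 - 6λ + 18 = 0.
Eigenvalues λ = 3 ± 3i (complex conjugate pair).
For λ=3+3i: an eigenvector is (-3,1) - i(1,0) = (-3 - i, 1).
A real fundamental pair from Re and Im of e^((3+3i)t)v: X_1 = e^(3t)(cos(3t)·(-3,1) + sin(3t)·(1,0)), X_2 = e^(3t)(sin(3t)·(-3,1) - cos(3t)·(1,0)).
General solution: C_1X_1 + C_2X_2.

x(t) = C_1e^(3t)sin(3t) - 3C_1e^(3t)cos(3t) - 3C_2e^(3t)sin(3t) - C_2e^(3t)cos(3t), y(t) = C_1e^(3t)cos(3t) + C_2e^(3t)sin(3t)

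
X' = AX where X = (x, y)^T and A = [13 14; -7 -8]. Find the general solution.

Coefficient matrix A = [[13, 14], [-7, -8]].
Characteristic polynomial det(A - λI) = λ^2 - 5λ - 6 = 0.
Eigenvalues λ = -1, 6.
For λ=-1: (A-λI) row 1 is [14, 14], so an eigenvector is (1, -1).
For λ=6: (A-λI) row 1 is [7, 14], so an eigenvector is (-2, 1).
General solution: K_1e^(-t)(1,-1) + K_2e^(6t)(-2,1).

x(t) = K_1e^(-t) - 2K_2e^(6t), y(t) = -K_1e^(-t) + K_2e^(6t)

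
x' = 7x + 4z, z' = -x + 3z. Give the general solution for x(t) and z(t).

Coefficient matrix A = [[7, 4], [-1, 3]].
Characteristic polynomial det(A - λI) = λ^2 - 10λ + 25 = 0.
Single eigenvalue λ = 5 with algebraic multiplicity 2.
Eigenvector v = (-2,1); generalized eigenvector w with (A-λI)w=v is (-3,1).
General solution: e^(5t)[K_1·v + K_2·(t·v + w)].

x(t) = -2K_1e^(5t) - 2K_2te^(5t) - 3K_2e^(5t), z(t) = K_1e^(5t) + K_2te^(5t) + K_2e^(5t)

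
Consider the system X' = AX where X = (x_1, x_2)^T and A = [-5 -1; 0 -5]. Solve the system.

x_1(t) = -K_1e^(-5t) - K_2te^(-5t) + 3K_2e^(-5t), x_2(t) = K_2e^(-5t)

Coefficient matrix A = [[-5, -1], [0, -5]].
Characteristic polynomial det(A - λI) = λ^2 + 10λ + 25 = 0.
Single eigenvalue λ = -5 with algebraic multiplicity 2.
Eigenvector v = (-1,0); generalized eigenvector w with (A-λI)w=v is (3,1).
General solution: e^(-5t)[K_1·v + K_2·(t·v + w)].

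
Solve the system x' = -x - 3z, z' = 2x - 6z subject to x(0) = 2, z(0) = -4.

Coefficient matrix A = [[-1, -3], [2, -6]].
Characteristic polynomial det(A - λI) = λ^2 + 7λ + 12 = 0.
Eigenvalues λ = -3, -4.
For λ=-3: (A-λI) row 1 is [2, -3], so an eigenvector is (-3, -2).
For λ=-4: (A-λI) row 1 is [3, -3], so an eigenvector is (1, 1).
General solution: K_1e^(-3t)(-3,-2) + K_2e^(-4t)(1,1).
Applying x(0)=2, z(0)=-4 gives K_1=-6, K_2=-16.

x(t) = 18e^(-3t) - 16e^(-4t), z(t) = 12e^(-3t) - 16e^(-4t)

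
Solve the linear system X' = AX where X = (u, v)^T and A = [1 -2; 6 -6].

Coefficient matrix A = [[1, -2], [6, -6]].
Characteristic polynomial det(A - λI) = λ^2 + 5λ + 6 = 0.
Eigenvalues λ = -2, -3.
For λ=-2: (A-λI) row 1 is [3, -2], so an eigenvector is (2, 3).
For λ=-3: (A-λI) row 1 is [4, -2], so an eigenvector is (-1, -2).
General solution: c_1e^(-2t)(2,3) + c_2e^(-3t)(-1,-2).

u(t) = 2c_1e^(-2t) - c_2e^(-3t), v(t) = 3c_1e^(-2t) - 2c_2e^(-3t)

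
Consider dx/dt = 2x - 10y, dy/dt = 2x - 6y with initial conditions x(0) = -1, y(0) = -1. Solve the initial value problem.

x(t) = 3e^(-2t)sin(2t) - e^(-2t)cos(2t), y(t) = e^(-2t)sin(2t) - e^(-2t)cos(2t)

Coefficient matrix A = [[2, -10], [2, -6]].
Characteristic polynomial det(A - λI) = λ^2 + 4λ + 8 = 0.
Eigenvalues λ = -2 ± 2i (complex conjugate pair).
For λ=-2+2i: an eigenvector is (-1,0) - i(-2,-1) = (-1 + 2i, 0 + i).
A real fundamental pair from Re and Im of e^((-2+2i)t)v: X_1 = e^(-2t)(cos(2t)·(-1,0) + sin(2t)·(-2,-1)), X_2 = e^(-2t)(sin(2t)·(-1,0) - cos(2t)·(-2,-1)).
General solution: c_1X_1 + c_2X_2.
Applying x(0)=-1, y(0)=-1 gives c_1=-1, c_2=-1.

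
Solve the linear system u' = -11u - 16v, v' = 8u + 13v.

Coefficient matrix A = [[-11, -16], [8, 13]].
Characteristic polynomial det(A - λI) = λ^2 - 2λ - 15 = 0.
Eigenvalues λ = -3, 5.
For λ=-3: (A-λI) row 1 is [-8, -16], so an eigenvector is (2, -1).
For λ=5: (A-λI) row 1 is [-16, -16], so an eigenvector is (1, -1).
General solution: C_1e^(-3t)(2,-1) + C_2e^(5t)(1,-1).

u(t) = 2C_1e^(-3t) + C_2e^(5t), v(t) = -C_1e^(-3t) - C_2e^(5t)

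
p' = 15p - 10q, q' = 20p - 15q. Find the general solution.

Coefficient matrix A = [[15, -10], [20, -15]].
Characteristic polynomial det(A - λI) = λ^2 - 25 = 0.
Eigenvalues λ = 5, -5.
For λ=5: (A-λI) row 1 is [10, -10], so an eigenvector is (-1, -1).
For λ=-5: (A-λI) row 1 is [20, -10], so an eigenvector is (-1, -2).
General solution: C_1e^(5t)(-1,-1) + C_2e^(-5t)(-1,-2).

p(t) = -C_1e^(5t) - C_2e^(-5t), q(t) = -C_1e^(5t) - 2C_2e^(-5t)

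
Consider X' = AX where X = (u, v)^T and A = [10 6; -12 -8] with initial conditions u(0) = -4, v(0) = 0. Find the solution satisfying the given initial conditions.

u(t) = -8e^(4t) + 4e^(-2t), v(t) = 8e^(4t) - 8e^(-2t)

Coefficient matrix A = [[10, 6], [-12, -8]].
Characteristic polynomial det(A - λI) = λ^2 - 2λ - 8 = 0.
Eigenvalues λ = -2, 4.
For λ=-2: (A-λI) row 1 is [12, 6], so an eigenvector is (-1, 2).
For λ=4: (A-λI) row 1 is [6, 6], so an eigenvector is (1, -1).
General solution: c_1e^(-2t)(-1,2) + c_2e^(4t)(1,-1).
Applying u(0)=-4, v(0)=0 gives c_1=-4, c_2=-8.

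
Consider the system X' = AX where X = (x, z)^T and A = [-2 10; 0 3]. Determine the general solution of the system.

x(t) = -C_1e^(-2t) + 2C_2e^(3t), z(t) = C_2e^(3t)

Coefficient matrix A = [[-2, 10], [0, 3]].
Characteristic polynomial det(A - λI) = λ^2 - λ - 6 = 0.
Eigenvalues λ = -2, 3.
For λ=-2: (A-λI) row 1 is [0, 10], so an eigenvector is (-1, 0).
For λ=3: (A-λI) row 1 is [-5, 10], so an eigenvector is (2, 1).
General solution: C_1e^(-2t)(-1,0) + C_2e^(3t)(2,1).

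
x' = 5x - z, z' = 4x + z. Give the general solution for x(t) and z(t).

Coefficient matrix A = [[5, -1], [4, 1]].
Characteristic polynomial det(A - λI) = λ^2 - 6λ + 9 = 0.
Single eigenvalue λ = 3 with algebraic multiplicity 2.
Eigenvector v = (-1,-2); generalized eigenvector w with (A-λI)w=v is (-1,-1).
General solution: e^(3t)[c_1·v + c_2·(t·v + w)].

x(t) = -c_1e^(3t) - c_2te^(3t) - c_2e^(3t), z(t) = -2c_1e^(3t) - 2c_2te^(3t) - c_2e^(3t)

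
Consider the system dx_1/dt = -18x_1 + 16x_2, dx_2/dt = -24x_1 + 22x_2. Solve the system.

Coefficient matrix A = [[-18, 16], [-24, 22]].
Characteristic polynomial det(A - λI) = λ^2 - 4λ - 12 = 0.
Eigenvalues λ = 6, -2.
For λ=6: (A-λI) row 1 is [-24, 16], so an eigenvector is (2, 3).
For λ=-2: (A-λI) row 1 is [-16, 16], so an eigenvector is (-1, -1).
General solution: K_1e^(6t)(2,3) + K_2e^(-2t)(-1,-1).

x_1(t) = 2K_1e^(6t) - K_2e^(-2t), x_2(t) = 3K_1e^(6t) - K_2e^(-2t)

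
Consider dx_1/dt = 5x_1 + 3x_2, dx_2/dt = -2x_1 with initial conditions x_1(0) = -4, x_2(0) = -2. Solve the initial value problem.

x_1(t) = -18e^(3t) + 14e^(2t), x_2(t) = 12e^(3t) - 14e^(2t)

Coefficient matrix A = [[5, 3], [-2, 0]].
Characteristic polynomial det(A - λI) = λ^2 - 5λ + 6 = 0.
Eigenvalues λ = 2, 3.
For λ=2: (A-λI) row 1 is [3, 3], so an eigenvector is (-1, 1).
For λ=3: (A-λI) row 1 is [2, 3], so an eigenvector is (3, -2).
General solution: c_1e^(2t)(-1,1) + c_2e^(3t)(3,-2).
Applying x_1(0)=-4, x_2(0)=-2 gives c_1=-14, c_2=-6.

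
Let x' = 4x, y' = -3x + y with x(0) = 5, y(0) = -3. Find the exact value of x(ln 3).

A = [[4,0],[-3,1]]; eigenvalues λ = 4, 1.
Eigenvectors: (-1,1) for λ=4, (0,-1) for λ=1.
From the initial condition, c_1 = -5, c_2 = -2.
x(ln 3) = (-5)(3^4)(-1) + (-2)(3^1)(0) = 405.

405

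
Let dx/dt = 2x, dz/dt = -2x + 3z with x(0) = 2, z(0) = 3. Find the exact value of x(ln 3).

18

A = [[2,0],[-2,3]]; eigenvalues λ = 3, 2.
Eigenvectors: (0,-1) for λ=3, (-1,-2) for λ=2.
From the initial condition, c_1 = 1, c_2 = -2.
x(ln 3) = (1)(3^3)(0) + (-2)(3^2)(-1) = 18.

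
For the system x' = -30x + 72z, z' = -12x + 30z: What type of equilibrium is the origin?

saddle

A = [[-30,72],[-12,30]]; det(A-λI) = λ^2 - 36.
λ = 6, -6: opposite signs.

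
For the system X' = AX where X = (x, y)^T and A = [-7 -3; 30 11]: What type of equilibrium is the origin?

unstable spiral

A = [[-7,-3],[30,11]]; det(A-λI) = λ^2 - 4λ + 13.
λ = 2 ± 3i: positive real part.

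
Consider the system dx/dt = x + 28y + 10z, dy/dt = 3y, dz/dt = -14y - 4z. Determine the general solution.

Coefficient matrix A = [[1, 28, 10], [0, 3, 0], [0, -14, -4]].
det(A - λI) = 0 gives eigenvalues λ = 1, 3, -4.
For λ=1: eigenvector (1,0,0).
For λ=3: eigenvector (4,1,-2).
For λ=-4: eigenvector (-2,0,1).
General solution: c_1e^(t)(1,0,0) + c_2e^(3t)(4,1,-2) + c_3e^(-4t)(-2,0,1).

x(t) = c_1e^(t) + 4c_2e^(3t) - 2c_3e^(-4t), y(t) = c_2e^(3t), z(t) = -2c_2e^(3t) + c_3e^(-4t)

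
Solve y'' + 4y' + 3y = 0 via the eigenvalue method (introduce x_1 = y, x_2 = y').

y(t) = C_1e^(-3t) + C_2e^(-t)

Let x_1 = y, x_2 = y'. Then x_1' = x_2 and x_2' = -3x_1 - 4x_2.
A = [[0,1],[-3,-4]]; det(A-λI) = λ^2 + 4λ + 3.
Eigenvalues λ = -3, -1 with eigenvectors (1,-3), (1,-1).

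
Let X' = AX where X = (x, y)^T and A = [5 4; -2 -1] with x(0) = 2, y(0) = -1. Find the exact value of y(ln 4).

A = [[5,4],[-2,-1]]; eigenvalues λ = 1, 3.
Eigenvectors: (1,-1) for λ=1, (-2,1) for λ=3.
From the initial condition, c_1 = 0, c_2 = -1.
y(ln 4) = (0)(4^1)(-1) + (-1)(4^3)(1) = -64.

-64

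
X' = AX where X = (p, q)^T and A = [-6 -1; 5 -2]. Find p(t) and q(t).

p(t) = -c_1e^(-4t)cos(t) - c_2e^(-4t)sin(t), q(t) = -c_1e^(-4t)sin(t) + 2c_1e^(-4t)cos(t) + 2c_2e^(-4t)sin(t) + c_2e^(-4t)cos(t)

Coefficient matrix A = [[-6, -1], [5, -2]].
Characteristic polynomial det(A - λI) = λ^2 + 8λ + 17 = 0.
Eigenvalues λ = -4 ± i (complex conjugate pair).
For λ=-4+i: an eigenvector is (-1,2) - i(0,-1) = (-1, 2 + i).
A real fundamental pair from Re and Im of e^((-4+i)t)v: X_1 = e^(-4t)(cos(t)·(-1,2) + sin(t)·(0,-1)), X_2 = e^(-4t)(sin(t)·(-1,2) - cos(t)·(0,-1)).
General solution: c_1X_1 + c_2X_2.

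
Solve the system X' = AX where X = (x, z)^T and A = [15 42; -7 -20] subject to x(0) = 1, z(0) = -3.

x(t) = -15e^(t) + 16e^(-6t), z(t) = 5e^(t) - 8e^(-6t)

Coefficient matrix A = [[15, 42], [-7, -20]].
Characteristic polynomial det(A - λI) = λ^2 + 5λ - 6 = 0.
Eigenvalues λ = 1, -6.
For λ=1: (A-λI) row 1 is [14, 42], so an eigenvector is (3, -1).
For λ=-6: (A-λI) row 1 is [21, 42], so an eigenvector is (2, -1).
General solution: C_1e^(t)(3,-1) + C_2e^(-6t)(2,-1).
Applying x(0)=1, z(0)=-3 gives C_1=-5, C_2=8.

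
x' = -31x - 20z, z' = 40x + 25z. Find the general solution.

x(t) = K_1e^(-3t)sin(4t) + 2K_1e^(-3t)cos(4t) + 2K_2e^(-3t)sin(4t) - K_2e^(-3t)cos(4t), z(t) = -K_1e^(-3t)sin(4t) - 3K_1e^(-3t)cos(4t) - 3K_2e^(-3t)sin(4t) + K_2e^(-3t)cos(4t)

Coefficient matrix A = [[-31, -20], [40, 25]].
Characteristic polynomial det(A - λI) = λ^2 + 6λ + 25 = 0.
Eigenvalues λ = -3 ± 4i (complex conjugate pair).
For λ=-3+4i: an eigenvector is (2,-3) - i(1,-1) = (2 - i, -3 + i).
A real fundamental pair from Re and Im of e^((-3+4i)t)v: X_1 = e^(-3t)(cos(4t)·(2,-3) + sin(4t)·(1,-1)), X_2 = e^(-3t)(sin(4t)·(2,-3) - cos(4t)·(1,-1)).
General solution: K_1X_1 + K_2X_2.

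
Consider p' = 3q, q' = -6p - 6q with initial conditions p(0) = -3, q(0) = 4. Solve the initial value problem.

p(t) = e^(-3t)sin(3t) - 3e^(-3t)cos(3t), q(t) = 2e^(-3t)sin(3t) + 4e^(-3t)cos(3t)

Coefficient matrix A = [[0, 3], [-6, -6]].
Characteristic polynomial det(A - λI) = λ^2 + 6λ + 18 = 0.
Eigenvalues λ = -3 ± 3i (complex conjugate pair).
For λ=-3+3i: an eigenvector is (1,-1) - i(0,-1) = (1, -1 + i).
A real fundamental pair from Re and Im of e^((-3+3i)t)v: X_1 = e^(-3t)(cos(3t)·(1,-1) + sin(3t)·(0,-1)), X_2 = e^(-3t)(sin(3t)·(1,-1) - cos(3t)·(0,-1)).
General solution: c_1X_1 + c_2X_2.
Applying p(0)=-3, q(0)=4 gives c_1=-3, c_2=1.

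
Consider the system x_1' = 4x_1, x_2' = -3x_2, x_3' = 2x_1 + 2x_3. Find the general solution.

Coefficient matrix A = [[4, 0, 0], [0, -3, 0], [2, 0, 2]].
det(A - λI) = 0 gives eigenvalues λ = 2, -3, 4.
For λ=2: eigenvector (0,0,1).
For λ=-3: eigenvector (0,1,0).
For λ=4: eigenvector (1,0,1).
General solution: C_1e^(2t)(0,0,1) + C_2e^(-3t)(0,1,0) + C_3e^(4t)(1,0,1).

x_1(t) = C_3e^(4t), x_2(t) = C_2e^(-3t), x_3(t) = C_1e^(2t) + C_3e^(4t)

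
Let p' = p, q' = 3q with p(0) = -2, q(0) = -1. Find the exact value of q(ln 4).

-64

A = [[1,0],[0,3]]; eigenvalues λ = 3, 1.
Eigenvectors: (0,-1) for λ=3, (1,0) for λ=1.
From the initial condition, c_1 = 1, c_2 = -2.
q(ln 4) = (1)(4^3)(-1) + (-2)(4^1)(0) = -64.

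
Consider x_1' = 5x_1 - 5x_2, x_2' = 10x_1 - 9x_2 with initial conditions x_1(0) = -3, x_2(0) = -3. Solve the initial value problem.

Coefficient matrix A = [[5, -5], [10, -9]].
Characteristic polynomial det(A - λI) = λ^2 + 4λ + 5 = 0.
Eigenvalues λ = -2 ± i (complex conjugate pair).
For λ=-2+i: an eigenvector is (-2,-3) - i(1,1) = (-2 - i, -3 - i).
A real fundamental pair from Re and Im of e^((-2+i)t)v: X_1 = e^(-2t)(cos(t)·(-2,-3) + sin(t)·(1,1)), X_2 = e^(-2t)(sin(t)·(-2,-3) - cos(t)·(1,1)).
General solution: c_1X_1 + c_2X_2.
Applying x_1(0)=-3, x_2(0)=-3 gives c_1=0, c_2=3.

x_1(t) = -6e^(-2t)sin(t) - 3e^(-2t)cos(t), x_2(t) = -9e^(-2t)sin(t) - 3e^(-2t)cos(t)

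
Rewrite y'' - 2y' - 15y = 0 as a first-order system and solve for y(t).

y(t) = c_1e^(5t) + c_2e^(-3t)

Let x_1 = y, x_2 = y'. Then x_1' = x_2 and x_2' = 15x_1 + 2x_2.
A = [[0,1],[15,2]]; det(A-λI) = λ^2 - 2λ - 15.
Eigenvalues λ = 5, -3 with eigenvectors (1,5), (1,-3).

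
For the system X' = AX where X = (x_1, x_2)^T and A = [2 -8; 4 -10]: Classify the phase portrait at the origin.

stable node

A = [[2,-8],[4,-10]]; det(A-λI) = λ^2 + 8λ + 12.
λ = -2, -6: both negative.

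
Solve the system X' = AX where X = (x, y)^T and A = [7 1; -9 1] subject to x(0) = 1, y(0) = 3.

Coefficient matrix A = [[7, 1], [-9, 1]].
Characteristic polynomial det(A - λI) = λ^2 - 8λ + 16 = 0.
Single eigenvalue λ = 4 with algebraic multiplicity 2.
Eigenvector v = (-1,3); generalized eigenvector w with (A-λI)w=v is (-1,2).
General solution: e^(4t)[c_1·v + c_2·(t·v + w)].
Applying x(0)=1, y(0)=3 gives c_1=5, c_2=-6.

x(t) = 6te^(4t) + e^(4t), y(t) = -18te^(4t) + 3e^(4t)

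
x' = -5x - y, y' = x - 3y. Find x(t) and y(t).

Coefficient matrix A = [[-5, -1], [1, -3]].
Characteristic polynomial det(A - λI) = λ^2 + 8λ + 16 = 0.
Single eigenvalue λ = -4 with algebraic multiplicity 2.
Eigenvector v = (-1,1); generalized eigenvector w with (A-λI)w=v is (3,-2).
General solution: e^(-4t)[c_1·v + c_2·(t·v + w)].

x(t) = -c_1e^(-4t) - c_2te^(-4t) + 3c_2e^(-4t), y(t) = c_1e^(-4t) + c_2te^(-4t) - 2c_2e^(-4t)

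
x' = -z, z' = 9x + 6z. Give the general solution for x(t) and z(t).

Coefficient matrix A = [[0, -1], [9, 6]].
Characteristic polynomial det(A - λI) = λ^2 - 6λ + 9 = 0.
Single eigenvalue λ = 3 with algebraic multiplicity 2.
Eigenvector v = (-1,3); generalized eigenvector w with (A-λI)w=v is (1,-2).
General solution: e^(3t)[c_1·v + c_2·(t·v + w)].

x(t) = -c_1e^(3t) - c_2te^(3t) + c_2e^(3t), z(t) = 3c_1e^(3t) + 3c_2te^(3t) - 2c_2e^(3t)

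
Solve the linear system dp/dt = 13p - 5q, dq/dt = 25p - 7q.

Coefficient matrix A = [[13, -5], [25, -7]].
Characteristic polynomial det(A - λI) = λ^2 - 6λ + 34 = 0.
Eigenvalues λ = 3 ± 5i (complex conjugate pair).
For λ=3+5i: an eigenvector is (0,1) - i(-1,-2) = (0 + i, 1 + 2i).
A real fundamental pair from Re and Im of e^((3+5i)t)v: X_1 = e^(3t)(cos(5t)·(0,1) + sin(5t)·(-1,-2)), X_2 = e^(3t)(sin(5t)·(0,1) - cos(5t)·(-1,-2)).
General solution: c_1X_1 + c_2X_2.

p(t) = -c_1e^(3t)sin(5t) + c_2e^(3t)cos(5t), q(t) = -2c_1e^(3t)sin(5t) + c_1e^(3t)cos(5t) + c_2e^(3t)sin(5t) + 2c_2e^(3t)cos(5t)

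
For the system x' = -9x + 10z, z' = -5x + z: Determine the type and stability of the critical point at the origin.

stable spiral

A = [[-9,10],[-5,1]]; det(A-λI) = λ^2 + 8λ + 41.
λ = -4 ± 5i: negative real part.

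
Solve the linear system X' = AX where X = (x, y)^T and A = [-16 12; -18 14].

Coefficient matrix A = [[-16, 12], [-18, 14]].
Characteristic polynomial det(A - λI) = λ^2 + 2λ - 8 = 0.
Eigenvalues λ = 2, -4.
For λ=2: (A-λI) row 1 is [-18, 12], so an eigenvector is (2, 3).
For λ=-4: (A-λI) row 1 is [-12, 12], so an eigenvector is (1, 1).
General solution: c_1e^(2t)(2,3) + c_2e^(-4t)(1,1).

x(t) = 2c_1e^(2t) + c_2e^(-4t), y(t) = 3c_1e^(2t) + c_2e^(-4t)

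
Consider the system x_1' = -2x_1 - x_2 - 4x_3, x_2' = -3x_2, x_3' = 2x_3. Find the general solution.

Coefficient matrix A = [[-2, -1, -4], [0, -3, 0], [0, 0, 2]].
det(A - λI) = 0 gives eigenvalues λ = -2, -3, 2.
For λ=-2: eigenvector (1,0,0).
For λ=-3: eigenvector (1,1,0).
For λ=2: eigenvector (1,0,-1).
General solution: C_1e^(-2t)(1,0,0) + C_2e^(-3t)(1,1,0) + C_3e^(2t)(1,0,-1).

x_1(t) = C_1e^(-2t) + C_2e^(-3t) + C_3e^(2t), x_2(t) = C_2e^(-3t), x_3(t) = -C_3e^(2t)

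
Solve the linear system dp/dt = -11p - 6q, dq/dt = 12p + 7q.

Coefficient matrix A = [[-11, -6], [12, 7]].
Characteristic polynomial det(A - λI) = λ^2 + 4λ - 5 = 0.
Eigenvalues λ = 1, -5.
For λ=1: (A-λI) row 1 is [-12, -6], so an eigenvector is (-1, 2).
For λ=-5: (A-λI) row 1 is [-6, -6], so an eigenvector is (-1, 1).
General solution: c_1e^(t)(-1,2) + c_2e^(-5t)(-1,1).

p(t) = -c_1e^(t) - c_2e^(-5t), q(t) = 2c_1e^(t) + c_2e^(-5t)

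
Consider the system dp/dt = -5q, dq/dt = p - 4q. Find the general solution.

Coefficient matrix A = [[0, -5], [1, -4]].
Characteristic polynomial det(A - λI) = λ^2 + 4λ + 5 = 0.
Eigenvalues λ = -2 ± i (complex conjugate pair).
For λ=-2+i: an eigenvector is (2,1) - i(-1,0) = (2 + i, 1).
A real fundamental pair from Re and Im of e^((-2+i)t)v: X_1 = e^(-2t)(cos(t)·(2,1) + sin(t)·(-1,0)), X_2 = e^(-2t)(sin(t)·(2,1) - cos(t)·(-1,0)).
General solution: C_1X_1 + C_2X_2.

p(t) = -C_1e^(-2t)sin(t) + 2C_1e^(-2t)cos(t) + 2C_2e^(-2t)sin(t) + C_2e^(-2t)cos(t), q(t) = C_1e^(-2t)cos(t) + C_2e^(-2t)sin(t)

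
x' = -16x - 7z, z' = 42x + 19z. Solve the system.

Coefficient matrix A = [[-16, -7], [42, 19]].
Characteristic polynomial det(A - λI) = λ^2 - 3λ - 10 = 0.
Eigenvalues λ = 5, -2.
For λ=5: (A-λI) row 1 is [-21, -7], so an eigenvector is (1, -3).
For λ=-2: (A-λI) row 1 is [-14, -7], so an eigenvector is (-1, 2).
General solution: K_1e^(5t)(1,-3) + K_2e^(-2t)(-1,2).

x(t) = K_1e^(5t) - K_2e^(-2t), z(t) = -3K_1e^(5t) + 2K_2e^(-2t)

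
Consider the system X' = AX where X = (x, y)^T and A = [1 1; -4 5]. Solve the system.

Coefficient matrix A = [[1, 1], [-4, 5]].
Characteristic polynomial det(A - λI) = λ^2 - 6λ + 9 = 0.
Single eigenvalue λ = 3 with algebraic multiplicity 2.
Eigenvector v = (-1,-2); generalized eigenvector w with (A-λI)w=v is (-1,-3).
General solution: e^(3t)[c_1·v + c_2·(t·v + w)].

x(t) = -c_1e^(3t) - c_2te^(3t) - c_2e^(3t), y(t) = -2c_1e^(3t) - 2c_2te^(3t) - 3c_2e^(3t)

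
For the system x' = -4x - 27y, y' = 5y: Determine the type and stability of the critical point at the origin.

A = [[-4,-27],[0,5]]; det(A-λI) = λ^2 - λ - 20.
λ = -4, 5: opposite signs.

saddle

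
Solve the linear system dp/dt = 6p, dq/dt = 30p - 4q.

Coefficient matrix A = [[6, 0], [30, -4]].
Characteristic polynomial det(A - λI) = λ^2 - 2λ - 24 = 0.
Eigenvalues λ = 6, -4.
For λ=6: (A-λI) row 2 is [30, -10], so an eigenvector is (1, 3).
For λ=-4: (A-λI) row 1 is [10, 0], so an eigenvector is (0, 1).
General solution: K_1e^(6t)(1,3) + K_2e^(-4t)(0,1).

p(t) = K_1e^(6t), q(t) = 3K_1e^(6t) + K_2e^(-4t)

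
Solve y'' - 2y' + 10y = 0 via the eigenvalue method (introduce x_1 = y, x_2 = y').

y(t) = K_1e^(t)cos(3t) + K_2e^(t)sin(3t)

Let x_1 = y, x_2 = y'. Then x_1' = x_2 and x_2' = -10x_1 + 2x_2.
A = [[0,1],[-10,2]]; det(A-λI) = λ^2 - 2λ + 10.
Eigenvalues λ = 1 ± 3i.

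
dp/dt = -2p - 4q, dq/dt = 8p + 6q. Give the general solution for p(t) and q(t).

Coefficient matrix A = [[-2, -4], [8, 6]].
Characteristic polynomial det(A - λI) = λ^2 - 4λ + 20 = 0.
Eigenvalues λ = 2 ± 4i (complex conjugate pair).
For λ=2+4i: an eigenvector is (0,1) - i(-1,1) = (0 + i, 1 - i).
A real fundamental pair from Re and Im of e^((2+4i)t)v: X_1 = e^(2t)(cos(4t)·(0,1) + sin(4t)·(-1,1)), X_2 = e^(2t)(sin(4t)·(0,1) - cos(4t)·(-1,1)).
General solution: C_1X_1 + C_2X_2.

p(t) = -C_1e^(2t)sin(4t) + C_2e^(2t)cos(4t), q(t) = C_1e^(2t)sin(4t) + C_1e^(2t)cos(4t) + C_2e^(2t)sin(4t) - C_2e^(2t)cos(4t)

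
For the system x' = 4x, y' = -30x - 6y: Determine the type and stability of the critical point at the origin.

A = [[4,0],[-30,-6]]; det(A-λI) = λ^2 + 2λ - 24.
λ = 4, -6: opposite signs.

saddle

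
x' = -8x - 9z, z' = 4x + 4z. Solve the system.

Coefficient matrix A = [[-8, -9], [4, 4]].
Characteristic polynomial det(A - λI) = λ^2 + 4λ + 4 = 0.
Single eigenvalue λ = -2 with algebraic multiplicity 2.
Eigenvector v = (3,-2); generalized eigenvector w with (A-λI)w=v is (-2,1).
General solution: e^(-2t)[C_1·v + C_2·(t·v + w)].

x(t) = 3C_1e^(-2t) + 3C_2te^(-2t) - 2C_2e^(-2t), z(t) = -2C_1e^(-2t) - 2C_2te^(-2t) + C_2e^(-2t)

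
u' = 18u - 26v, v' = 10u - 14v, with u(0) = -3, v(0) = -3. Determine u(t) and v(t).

Coefficient matrix A = [[18, -26], [10, -14]].
Characteristic polynomial det(A - λI) = λ^2 - 4λ + 8 = 0.
Eigenvalues λ = 2 ± 2i (complex conjugate pair).
For λ=2+2i: an eigenvector is (3,2) - i(-2,-1) = (3 + 2i, 2 + i).
A real fundamental pair from Re and Im of e^((2+2i)t)v: X_1 = e^(2t)(cos(2t)·(3,2) + sin(2t)·(-2,-1)), X_2 = e^(2t)(sin(2t)·(3,2) - cos(2t)·(-2,-1)).
General solution: c_1X_1 + c_2X_2.
Applying u(0)=-3, v(0)=-3 gives c_1=-3, c_2=3.

u(t) = 15e^(2t)sin(2t) - 3e^(2t)cos(2t), v(t) = 9e^(2t)sin(2t) - 3e^(2t)cos(2t)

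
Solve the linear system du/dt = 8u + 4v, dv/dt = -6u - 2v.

u(t) = -K_1e^(4t) - 2K_2e^(2t), v(t) = K_1e^(4t) + 3K_2e^(2t)

Coefficient matrix A = [[8, 4], [-6, -2]].
Characteristic polynomial det(A - λI) = λ^2 - 6λ + 8 = 0.
Eigenvalues λ = 4, 2.
For λ=4: (A-λI) row 1 is [4, 4], so an eigenvector is (-1, 1).
For λ=2: (A-λI) row 1 is [6, 4], so an eigenvector is (-2, 3).
General solution: K_1e^(4t)(-1,1) + K_2e^(2t)(-2,3).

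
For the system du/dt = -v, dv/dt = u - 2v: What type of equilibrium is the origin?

A = [[0,-1],[1,-2]]; det(A-λI) = λ^2 + 2λ + 1.
repeated λ = -1 with a single eigenvector.

stable improper node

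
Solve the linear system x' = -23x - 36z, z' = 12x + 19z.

Coefficient matrix A = [[-23, -36], [12, 19]].
Characteristic polynomial det(A - λI) = λ^2 + 4λ - 5 = 0.
Eigenvalues λ = -5, 1.
For λ=-5: (A-λI) row 1 is [-18, -36], so an eigenvector is (2, -1).
For λ=1: (A-λI) row 1 is [-24, -36], so an eigenvector is (-3, 2).
General solution: c_1e^(-5t)(2,-1) + c_2e^(t)(-3,2).

x(t) = 2c_1e^(-5t) - 3c_2e^(t), z(t) = -c_1e^(-5t) + 2c_2e^(t)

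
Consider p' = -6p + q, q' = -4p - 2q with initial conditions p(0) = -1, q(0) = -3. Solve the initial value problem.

Coefficient matrix A = [[-6, 1], [-4, -2]].
Characteristic polynomial det(A - λI) = λ^2 + 8λ + 16 = 0.
Single eigenvalue λ = -4 with algebraic multiplicity 2.
Eigenvector v = (1,2); generalized eigenvector w with (A-λI)w=v is (-2,-3).
General solution: e^(-4t)[C_1·v + C_2·(t·v + w)].
Applying p(0)=-1, q(0)=-3 gives C_1=-3, C_2=-1.

p(t) = -te^(-4t) - e^(-4t), q(t) = -2te^(-4t) - 3e^(-4t)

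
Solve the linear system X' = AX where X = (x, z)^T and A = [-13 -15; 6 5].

Coefficient matrix A = [[-13, -15], [6, 5]].
Characteristic polynomial det(A - λI) = λ^2 + 8λ + 25 = 0.
Eigenvalues λ = -4 ± 3i (complex conjugate pair).
For λ=-4+3i: an eigenvector is (-1,1) - i(-2,1) = (-1 + 2i, 1 - i).
A real fundamental pair from Re and Im of e^((-4+3i)t)v: X_1 = e^(-4t)(cos(3t)·(-1,1) + sin(3t)·(-2,1)), X_2 = e^(-4t)(sin(3t)·(-1,1) - cos(3t)·(-2,1)).
General solution: c_1X_1 + c_2X_2.

x(t) = -2c_1e^(-4t)sin(3t) - c_1e^(-4t)cos(3t) - c_2e^(-4t)sin(3t) + 2c_2e^(-4t)cos(3t), z(t) = c_1e^(-4t)sin(3t) + c_1e^(-4t)cos(3t) + c_2e^(-4t)sin(3t) - c_2e^(-4t)cos(3t)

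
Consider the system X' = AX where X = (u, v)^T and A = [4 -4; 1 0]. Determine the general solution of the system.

Coefficient matrix A = [[4, -4], [1, 0]].
Characteristic polynomial det(A - λI) = λ^2 - 4λ + 4 = 0.
Single eigenvalue λ = 2 with algebraic multiplicity 2.
Eigenvector v = (2,1); generalized eigenvector w with (A-λI)w=v is (3,1).
General solution: e^(2t)[c_1·v + c_2·(t·v + w)].

u(t) = 2c_1e^(2t) + 2c_2te^(2t) + 3c_2e^(2t), v(t) = c_1e^(2t) + c_2te^(2t) + c_2e^(2t)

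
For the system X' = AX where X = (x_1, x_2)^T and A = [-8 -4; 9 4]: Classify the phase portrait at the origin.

stable improper node

A = [[-8,-4],[9,4]]; det(A-λI) = λ^2 + 4λ + 4.
repeated λ = -2 with a single eigenvector.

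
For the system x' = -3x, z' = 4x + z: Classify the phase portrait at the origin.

saddle

A = [[-3,0],[4,1]]; det(A-λI) = λ^2 + 2λ - 3.
λ = 1, -3: opposite signs.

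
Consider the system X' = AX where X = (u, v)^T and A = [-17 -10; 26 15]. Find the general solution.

u(t) = -K_1e^(-t)sin(2t) + 2K_1e^(-t)cos(2t) + 2K_2e^(-t)sin(2t) + K_2e^(-t)cos(2t), v(t) = 2K_1e^(-t)sin(2t) - 3K_1e^(-t)cos(2t) - 3K_2e^(-t)sin(2t) - 2K_2e^(-t)cos(2t)

Coefficient matrix A = [[-17, -10], [26, 15]].
Characteristic polynomial det(A - λI) = λ^2 + 2λ + 5 = 0.
Eigenvalues λ = -1 ± 2i (complex conjugate pair).
For λ=-1+2i: an eigenvector is (2,-3) - i(-1,2) = (2 + i, -3 - 2i).
A real fundamental pair from Re and Im of e^((-1+2i)t)v: X_1 = e^(-t)(cos(2t)·(2,-3) + sin(2t)·(-1,2)), X_2 = e^(-t)(sin(2t)·(2,-3) - cos(2t)·(-1,2)).
General solution: K_1X_1 + K_2X_2.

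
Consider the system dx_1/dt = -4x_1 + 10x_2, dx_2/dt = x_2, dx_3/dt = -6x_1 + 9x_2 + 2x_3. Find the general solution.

x_1(t) = c_1e^(-4t) + 2c_3e^(t), x_2(t) = c_3e^(t), x_3(t) = c_1e^(-4t) + c_2e^(2t) + 3c_3e^(t)

Coefficient matrix A = [[-4, 10, 0], [0, 1, 0], [-6, 9, 2]].
det(A - λI) = 0 gives eigenvalues λ = -4, 2, 1.
For λ=-4: eigenvector (1,0,1).
For λ=2: eigenvector (0,0,1).
For λ=1: eigenvector (2,1,3).
General solution: c_1e^(-4t)(1,0,1) + c_2e^(2t)(0,0,1) + c_3e^(t)(2,1,3).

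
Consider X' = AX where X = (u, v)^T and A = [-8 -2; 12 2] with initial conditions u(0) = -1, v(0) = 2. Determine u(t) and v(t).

Coefficient matrix A = [[-8, -2], [12, 2]].
Characteristic polynomial det(A - λI) = λ^2 + 6λ + 8 = 0.
Eigenvalues λ = -2, -4.
For λ=-2: (A-λI) row 1 is [-6, -2], so an eigenvector is (1, -3).
For λ=-4: (A-λI) row 1 is [-4, -2], so an eigenvector is (1, -2).
General solution: c_1e^(-2t)(1,-3) + c_2e^(-4t)(1,-2).
Applying u(0)=-1, v(0)=2 gives c_1=0, c_2=-1.

u(t) = -e^(-4t), v(t) = 2e^(-4t)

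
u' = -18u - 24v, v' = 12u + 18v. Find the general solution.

Coefficient matrix A = [[-18, -24], [12, 18]].
Characteristic polynomial det(A - λI) = λ^2 - 36 = 0.
Eigenvalues λ = -6, 6.
For λ=-6: (A-λI) row 1 is [-12, -24], so an eigenvector is (-2, 1).
For λ=6: (A-λI) row 1 is [-24, -24], so an eigenvector is (1, -1).
General solution: K_1e^(-6t)(-2,1) + K_2e^(6t)(1,-1).

u(t) = -2K_1e^(-6t) + K_2e^(6t), v(t) = K_1e^(-6t) - K_2e^(6t)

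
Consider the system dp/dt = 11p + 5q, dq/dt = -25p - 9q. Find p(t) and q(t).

Coefficient matrix A = [[11, 5], [-25, -9]].
Characteristic polynomial det(A - λI) = λ^2 - 2λ + 26 = 0.
Eigenvalues λ = 1 ± 5i (complex conjugate pair).
For λ=1+5i: an eigenvector is (0,1) - i(1,-2) = (0 - i, 1 + 2i).
A real fundamental pair from Re and Im of e^((1+5i)t)v: X_1 = e^(t)(cos(5t)·(0,1) + sin(5t)·(1,-2)), X_2 = e^(t)(sin(5t)·(0,1) - cos(5t)·(1,-2)).
General solution: c_1X_1 + c_2X_2.

p(t) = c_1e^(t)sin(5t) - c_2e^(t)cos(5t), q(t) = -2c_1e^(t)sin(5t) + c_1e^(t)cos(5t) + c_2e^(t)sin(5t) + 2c_2e^(t)cos(5t)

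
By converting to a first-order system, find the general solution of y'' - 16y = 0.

Let x_1 = y, x_2 = y'. Then x_1' = x_2 and x_2' = 16x_1.
A = [[0,1],[16,0]]; det(A-λI) = λ^2 - 16.
Eigenvalues λ = -4, 4 with eigenvectors (1,-4), (1,4).

y(t) = c_1e^(-4t) + c_2e^(4t)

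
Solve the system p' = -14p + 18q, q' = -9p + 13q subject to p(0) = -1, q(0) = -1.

Coefficient matrix A = [[-14, 18], [-9, 13]].
Characteristic polynomial det(A - λI) = λ^2 + λ - 20 = 0.
Eigenvalues λ = -5, 4.
For λ=-5: (A-λI) row 1 is [-9, 18], so an eigenvector is (-2, -1).
For λ=4: (A-λI) row 1 is [-18, 18], so an eigenvector is (1, 1).
General solution: C_1e^(-5t)(-2,-1) + C_2e^(4t)(1,1).
Applying p(0)=-1, q(0)=-1 gives C_1=0, C_2=-1.

p(t) = -e^(4t), q(t) = -e^(4t)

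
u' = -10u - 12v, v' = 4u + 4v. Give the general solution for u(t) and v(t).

Coefficient matrix A = [[-10, -12], [4, 4]].
Characteristic polynomial det(A - λI) = λ^2 + 6λ + 8 = 0.
Eigenvalues λ = -2, -4.
For λ=-2: (A-λI) row 1 is [-8, -12], so an eigenvector is (3, -2).
For λ=-4: (A-λI) row 1 is [-6, -12], so an eigenvector is (-2, 1).
General solution: K_1e^(-2t)(3,-2) + K_2e^(-4t)(-2,1).

u(t) = 3K_1e^(-2t) - 2K_2e^(-4t), v(t) = -2K_1e^(-2t) + K_2e^(-4t)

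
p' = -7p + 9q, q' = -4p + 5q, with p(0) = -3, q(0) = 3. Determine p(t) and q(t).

Coefficient matrix A = [[-7, 9], [-4, 5]].
Characteristic polynomial det(A - λI) = λ^2 + 2λ + 1 = 0.
Single eigenvalue λ = -1 with algebraic multiplicity 2.
Eigenvector v = (3,2); generalized eigenvector w with (A-λI)w=v is (-2,-1).
General solution: e^(-t)[c_1·v + c_2·(t·v + w)].
Applying p(0)=-3, q(0)=3 gives c_1=9, c_2=15.

p(t) = 45te^(-t) - 3e^(-t), q(t) = 30te^(-t) + 3e^(-t)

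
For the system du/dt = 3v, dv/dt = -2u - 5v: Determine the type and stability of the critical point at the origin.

A = [[0,3],[-2,-5]]; det(A-λI) = λ^2 + 5λ + 6.
λ = -2, -3: both negative.

stable node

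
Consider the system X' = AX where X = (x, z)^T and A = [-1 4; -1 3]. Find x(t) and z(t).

x(t) = 2C_1e^(t) + 2C_2te^(t) - 3C_2e^(t), z(t) = C_1e^(t) + C_2te^(t) - C_2e^(t)

Coefficient matrix A = [[-1, 4], [-1, 3]].
Characteristic polynomial det(A - λI) = λ^2 - 2λ + 1 = 0.
Single eigenvalue λ = 1 with algebraic multiplicity 2.
Eigenvector v = (2,1); generalized eigenvector w with (A-λI)w=v is (-3,-1).
General solution: e^(t)[C_1·v + C_2·(t·v + w)].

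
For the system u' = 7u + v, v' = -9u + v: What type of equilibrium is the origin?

A = [[7,1],[-9,1]]; det(A-λI) = λ^2 - 8λ + 16.
repeated λ = 4 with a single eigenvector.

unstable improper node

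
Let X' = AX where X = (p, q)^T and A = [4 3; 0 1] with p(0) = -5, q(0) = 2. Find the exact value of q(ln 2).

4

A = [[4,3],[0,1]]; eigenvalues λ = 4, 1.
Eigenvectors: (-1,0) for λ=4, (1,-1) for λ=1.
From the initial condition, c_1 = 3, c_2 = -2.
q(ln 2) = (3)(2^4)(0) + (-2)(2^1)(-1) = 4.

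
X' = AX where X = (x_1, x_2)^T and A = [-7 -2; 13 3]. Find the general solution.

x_1(t) = C_1e^(-2t)sin(t) - C_1e^(-2t)cos(t) - C_2e^(-2t)sin(t) - C_2e^(-2t)cos(t), x_2(t) = -3C_1e^(-2t)sin(t) + 2C_1e^(-2t)cos(t) + 2C_2e^(-2t)sin(t) + 3C_2e^(-2t)cos(t)

Coefficient matrix A = [[-7, -2], [13, 3]].
Characteristic polynomial det(A - λI) = λ^2 + 4λ + 5 = 0.
Eigenvalues λ = -2 ± i (complex conjugate pair).
For λ=-2+i: an eigenvector is (-1,2) - i(1,-3) = (-1 - i, 2 + 3i).
A real fundamental pair from Re and Im of e^((-2+i)t)v: X_1 = e^(-2t)(cos(t)·(-1,2) + sin(t)·(1,-3)), X_2 = e^(-2t)(sin(t)·(-1,2) - cos(t)·(1,-3)).
General solution: C_1X_1 + C_2X_2.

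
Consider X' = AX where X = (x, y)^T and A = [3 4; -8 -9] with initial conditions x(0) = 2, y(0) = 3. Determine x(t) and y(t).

Coefficient matrix A = [[3, 4], [-8, -9]].
Characteristic polynomial det(A - λI) = λ^2 + 6λ + 5 = 0.
Eigenvalues λ = -1, -5.
For λ=-1: (A-λI) row 1 is [4, 4], so an eigenvector is (-1, 1).
For λ=-5: (A-λI) row 1 is [8, 4], so an eigenvector is (-1, 2).
General solution: c_1e^(-t)(-1,1) + c_2e^(-5t)(-1,2).
Applying x(0)=2, y(0)=3 gives c_1=-7, c_2=5.

x(t) = 7e^(-t) - 5e^(-5t), y(t) = -7e^(-t) + 10e^(-5t)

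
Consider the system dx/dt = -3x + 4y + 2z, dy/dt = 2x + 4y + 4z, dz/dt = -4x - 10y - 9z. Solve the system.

Coefficient matrix A = [[-3, 4, 2], [2, 4, 4], [-4, -10, -9]].
det(A - λI) = 0 gives eigenvalues λ = -3, -4, -1.
For λ=-3: eigenvector (1,2,-4).
For λ=-4: eigenvector (0,1,-2).
For λ=-1: eigenvector (1,2,-3).
General solution: c_1e^(-3t)(1,2,-4) + c_2e^(-4t)(0,1,-2) + c_3e^(-t)(1,2,-3).

x(t) = c_1e^(-3t) + c_3e^(-t), y(t) = 2c_1e^(-3t) + c_2e^(-4t) + 2c_3e^(-t), z(t) = -4c_1e^(-3t) - 2c_2e^(-4t) - 3c_3e^(-t)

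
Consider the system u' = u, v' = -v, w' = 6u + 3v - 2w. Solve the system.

u(t) = K_2e^(t), v(t) = K_1e^(-t), w(t) = 3K_1e^(-t) + 2K_2e^(t) + K_3e^(-2t)

Coefficient matrix A = [[1, 0, 0], [0, -1, 0], [6, 3, -2]].
det(A - λI) = 0 gives eigenvalues λ = -1, 1, -2.
For λ=-1: eigenvector (0,1,3).
For λ=1: eigenvector (1,0,2).
For λ=-2: eigenvector (0,0,1).
General solution: K_1e^(-t)(0,1,3) + K_2e^(t)(1,0,2) + K_3e^(-2t)(0,0,1).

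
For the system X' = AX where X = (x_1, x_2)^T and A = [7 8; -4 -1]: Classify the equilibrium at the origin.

unstable spiral

A = [[7,8],[-4,-1]]; det(A-λI) = λ^2 - 6λ + 25.
λ = 3 ± 4i: positive real part.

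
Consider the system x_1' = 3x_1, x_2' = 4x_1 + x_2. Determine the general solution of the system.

x_1(t) = -C_1e^(3t), x_2(t) = -2C_1e^(3t) - C_2e^(t)

Coefficient matrix A = [[3, 0], [4, 1]].
Characteristic polynomial det(A - λI) = λ^2 - 4λ + 3 = 0.
Eigenvalues λ = 3, 1.
For λ=3: (A-λI) row 2 is [4, -2], so an eigenvector is (-1, -2).
For λ=1: (A-λI) row 1 is [2, 0], so an eigenvector is (0, -1).
General solution: C_1e^(3t)(-1,-2) + C_2e^(t)(0,-1).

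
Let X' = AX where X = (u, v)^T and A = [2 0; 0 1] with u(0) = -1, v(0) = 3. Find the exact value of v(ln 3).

A = [[2,0],[0,1]]; eigenvalues λ = 1, 2.
Eigenvectors: (0,-1) for λ=1, (1,0) for λ=2.
From the initial condition, c_1 = -3, c_2 = -1.
v(ln 3) = (-3)(3^1)(-1) + (-1)(3^2)(0) = 9.

9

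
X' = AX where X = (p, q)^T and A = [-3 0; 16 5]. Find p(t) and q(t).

p(t) = K_1e^(-3t), q(t) = -2K_1e^(-3t) - K_2e^(5t)

Coefficient matrix A = [[-3, 0], [16, 5]].
Characteristic polynomial det(A - λI) = λ^2 - 2λ - 15 = 0.
Eigenvalues λ = -3, 5.
For λ=-3: (A-λI) row 2 is [16, 8], so an eigenvector is (1, -2).
For λ=5: (A-λI) row 1 is [-8, 0], so an eigenvector is (0, -1).
General solution: K_1e^(-3t)(1,-2) + K_2e^(5t)(0,-1).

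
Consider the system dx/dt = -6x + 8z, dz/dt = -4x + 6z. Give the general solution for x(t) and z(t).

x(t) = -2K_1e^(-2t) + K_2e^(2t), z(t) = -K_1e^(-2t) + K_2e^(2t)

Coefficient matrix A = [[-6, 8], [-4, 6]].
Characteristic polynomial det(A - λI) = λ^2 - 4 = 0.
Eigenvalues λ = -2, 2.
For λ=-2: (A-λI) row 1 is [-4, 8], so an eigenvector is (-2, -1).
For λ=2: (A-λI) row 1 is [-8, 8], so an eigenvector is (1, 1).
General solution: K_1e^(-2t)(-2,-1) + K_2e^(2t)(1,1).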